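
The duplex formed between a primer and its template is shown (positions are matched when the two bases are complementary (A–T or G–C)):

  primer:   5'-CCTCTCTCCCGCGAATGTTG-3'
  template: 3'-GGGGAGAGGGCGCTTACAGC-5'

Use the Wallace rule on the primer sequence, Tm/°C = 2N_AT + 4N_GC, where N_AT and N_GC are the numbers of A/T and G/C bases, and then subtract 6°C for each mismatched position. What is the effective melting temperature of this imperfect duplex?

52°C

Primer base counts: A=2, T=6, G=4, C=8 → A+T=8, G+C=12
Perfect-match Tm = 2(8) + 4(12) = 16 + 48 = 64°C
Mismatches (positions where the bases are not complementary): 2 (at positions 3, 19)
Effective Tm = 64 − 2×6 = 64 − 12 = 52°C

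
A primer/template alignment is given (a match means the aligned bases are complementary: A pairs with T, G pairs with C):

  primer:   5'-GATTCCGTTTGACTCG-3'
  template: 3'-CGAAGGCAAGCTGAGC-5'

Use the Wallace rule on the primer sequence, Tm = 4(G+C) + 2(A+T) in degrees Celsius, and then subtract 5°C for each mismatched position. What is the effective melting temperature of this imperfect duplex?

Primer base counts: A=2, T=6, G=4, C=4 → A+T=8, G+C=8
Perfect-match Tm = 2(8) + 4(8) = 16 + 32 = 48°C
Mismatches (positions where the bases are not complementary): 2 (at positions 2, 10)
Effective Tm = 48 − 2×5 = 48 − 10 = 38°C

38°C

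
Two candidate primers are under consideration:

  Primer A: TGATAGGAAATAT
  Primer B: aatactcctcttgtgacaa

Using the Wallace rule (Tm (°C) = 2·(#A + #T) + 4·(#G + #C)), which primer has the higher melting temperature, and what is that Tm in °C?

Primer B, 52°C

Primer A: A+T=10, G+C=3 → Tm = 2(10)+4(3) = 32°C
Primer B: A+T=12, G+C=7 → Tm = 2(12)+4(7) = 52°C
32°C vs 52°C → primer B is higher.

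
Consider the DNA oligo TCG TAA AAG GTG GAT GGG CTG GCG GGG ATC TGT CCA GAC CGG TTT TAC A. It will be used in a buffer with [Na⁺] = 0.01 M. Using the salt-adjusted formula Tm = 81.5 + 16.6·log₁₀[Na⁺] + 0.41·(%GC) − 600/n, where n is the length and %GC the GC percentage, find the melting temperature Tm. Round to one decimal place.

Length n = 49. Base counts: C=9, G=18, T=12, A=10
G+C = 27, so %GC = 27/49 × 100 = 55.102%
Salt term: 16.6 × (-2) = -33.2
GC term: 0.41 × 55.102 = 22.592; length term: −600/49 = −12.245
Tm = 81.5 + (-33.2) + 22.592 − 12.245 = 58.647 → 58.6°C

58.6°C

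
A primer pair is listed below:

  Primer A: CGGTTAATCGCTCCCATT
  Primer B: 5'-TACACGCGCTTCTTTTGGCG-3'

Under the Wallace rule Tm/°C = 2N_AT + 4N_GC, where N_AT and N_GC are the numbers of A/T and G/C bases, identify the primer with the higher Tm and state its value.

Primer A: A+T=9, G+C=9 → Tm = 2(9)+4(9) = 54°C
Primer B: A+T=9, G+C=11 → Tm = 2(9)+4(11) = 62°C
54°C vs 62°C → primer B is higher.

Primer B, 62°C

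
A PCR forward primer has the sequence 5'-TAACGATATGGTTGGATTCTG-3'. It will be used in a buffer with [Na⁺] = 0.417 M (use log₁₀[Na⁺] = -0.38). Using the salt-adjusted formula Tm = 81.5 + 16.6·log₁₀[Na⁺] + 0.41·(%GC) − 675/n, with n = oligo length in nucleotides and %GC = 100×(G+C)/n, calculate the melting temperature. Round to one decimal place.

Length n = 21. Base counts: G=6, C=2, T=8, A=5
G+C = 8, so %GC = 8/21 × 100 = 38.095%
Salt term: 16.6 × (-0.38) = -6.308
GC term: 0.41 × 38.095 = 15.619; length term: −675/21 = −32.143
Tm = 81.5 + (-6.308) + 15.619 − 32.143 = 58.668 → 58.7°C

58.7°C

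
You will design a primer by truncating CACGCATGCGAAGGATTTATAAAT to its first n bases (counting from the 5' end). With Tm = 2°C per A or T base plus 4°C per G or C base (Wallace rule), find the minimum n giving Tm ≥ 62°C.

First 21 bases: CACGCATGCGAAGGATTTATA → Tm = 60°C (< 62°C)
First 22 bases: CACGCATGCGAAGGATTTATAA → Tm = 62°C (≥ 62°C)
Since every base adds ≥2°C, Tm only increases with n, so the threshold is first crossed at n = 22.

n = 22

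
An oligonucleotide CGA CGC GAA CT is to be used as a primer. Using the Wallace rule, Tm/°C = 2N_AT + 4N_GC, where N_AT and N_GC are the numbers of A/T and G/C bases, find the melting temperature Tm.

36°C

Scanning the sequence gives C=4, G=3, T=1, A=3.
AT pairs contribute 4, GC pairs contribute 7.
Tm = 4·7 + 2·4 = 28 + 8 = 36°C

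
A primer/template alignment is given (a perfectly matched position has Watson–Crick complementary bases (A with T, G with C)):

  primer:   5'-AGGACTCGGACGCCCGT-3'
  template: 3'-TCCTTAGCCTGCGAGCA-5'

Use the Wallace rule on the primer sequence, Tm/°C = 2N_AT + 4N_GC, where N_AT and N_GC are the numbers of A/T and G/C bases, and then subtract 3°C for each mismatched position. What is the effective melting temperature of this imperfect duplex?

Primer base counts: A=3, T=2, G=6, C=6 → A+T=5, G+C=12
Perfect-match Tm = 2(5) + 4(12) = 10 + 48 = 58°C
Mismatches (positions where the bases are not complementary): 2 (at positions 5, 14)
Effective Tm = 58 − 2×3 = 58 − 6 = 52°C

52°C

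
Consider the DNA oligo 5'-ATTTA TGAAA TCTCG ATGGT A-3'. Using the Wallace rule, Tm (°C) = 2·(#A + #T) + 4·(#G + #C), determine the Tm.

54°C

Scanning the sequence gives G=4, A=7, T=8, C=2.
AT pairs contribute 15, GC pairs contribute 6.
Tm = 2(15) + 4(6) = 30 + 24 = 54°C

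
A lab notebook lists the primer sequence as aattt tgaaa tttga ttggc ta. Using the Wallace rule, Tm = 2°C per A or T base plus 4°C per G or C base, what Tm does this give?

Counting bases: A=7, C=1, G=4, T=10
So N_AT = 17 and N_GC = 5.
Tm = 2(17) + 4(5) = 34 + 20 = 54°C

54°C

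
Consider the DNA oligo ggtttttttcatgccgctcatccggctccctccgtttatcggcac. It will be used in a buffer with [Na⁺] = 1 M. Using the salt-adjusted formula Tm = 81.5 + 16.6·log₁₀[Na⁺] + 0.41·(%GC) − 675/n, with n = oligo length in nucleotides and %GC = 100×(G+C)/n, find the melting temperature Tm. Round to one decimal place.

Length n = 45. T=16, A=4, G=9, C=16
G+C = 25, so %GC = 25/45 × 100 = 55.556%
Salt term: 16.6 × (0) = 0
GC term: 0.41 × 55.556 = 22.778; length term: −675/45 = −15
Tm = 81.5 + (0) + 22.778 − 15 = 89.278 → 89.3°C

89.3°C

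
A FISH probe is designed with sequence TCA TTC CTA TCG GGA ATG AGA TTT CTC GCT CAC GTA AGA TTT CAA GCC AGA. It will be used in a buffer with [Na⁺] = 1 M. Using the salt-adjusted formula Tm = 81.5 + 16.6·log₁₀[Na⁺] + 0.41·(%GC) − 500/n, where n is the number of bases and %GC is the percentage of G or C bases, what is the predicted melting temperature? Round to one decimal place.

Length n = 51. Counting bases: T=15, G=10, C=12, A=14
G+C = 22, so %GC = 22/51 × 100 = 43.137%
Salt term: 16.6 × (0) = 0
GC term: 0.41 × 43.137 = 17.686; length term: −500/51 = −9.804
Tm = 81.5 + (0) + 17.686 − 9.804 = 89.382 → 89.4°C

89.4°C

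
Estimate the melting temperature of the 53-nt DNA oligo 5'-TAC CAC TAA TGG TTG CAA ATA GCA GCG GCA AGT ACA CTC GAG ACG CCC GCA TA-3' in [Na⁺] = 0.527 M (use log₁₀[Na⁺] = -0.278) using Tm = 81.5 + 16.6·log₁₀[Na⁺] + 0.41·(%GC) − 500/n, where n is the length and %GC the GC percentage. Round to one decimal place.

Length n = 53. G=12, A=17, T=9, C=15
G+C = 27, so %GC = 27/53 × 100 = 50.943%
Salt term: 16.6 × (-0.278) = -4.615
GC term: 0.41 × 50.943 = 20.887; length term: −500/53 = −9.434
Tm = 81.5 + (-4.615) + 20.887 − 9.434 = 88.338 → 88.3°C

88.3°C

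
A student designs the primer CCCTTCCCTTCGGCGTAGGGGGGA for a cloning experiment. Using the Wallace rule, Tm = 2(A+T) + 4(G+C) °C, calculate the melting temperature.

82°C

Counting bases: C=8, T=5, G=9, A=2
So N_AT = 7 and N_GC = 17.
Tm = 4·17 + 2·7 = 68 + 14 = 82°C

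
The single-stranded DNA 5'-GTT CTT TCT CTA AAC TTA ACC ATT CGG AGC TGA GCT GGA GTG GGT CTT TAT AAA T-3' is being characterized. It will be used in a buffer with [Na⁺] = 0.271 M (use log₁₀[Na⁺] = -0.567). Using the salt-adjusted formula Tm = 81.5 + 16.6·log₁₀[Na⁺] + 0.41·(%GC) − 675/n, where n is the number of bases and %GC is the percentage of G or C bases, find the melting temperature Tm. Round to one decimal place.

Length n = 55. Scanning the sequence gives A=13, C=10, T=20, G=12.
G+C = 22, so %GC = 22/55 × 100 = 40%
Salt term: 16.6 × (-0.567) = -9.412
GC term: 0.41 × 40 = 16.4; length term: −675/55 = −12.273
Tm = 81.5 + (-9.412) + 16.4 − 12.273 = 76.215 → 76.2°C

76.2°C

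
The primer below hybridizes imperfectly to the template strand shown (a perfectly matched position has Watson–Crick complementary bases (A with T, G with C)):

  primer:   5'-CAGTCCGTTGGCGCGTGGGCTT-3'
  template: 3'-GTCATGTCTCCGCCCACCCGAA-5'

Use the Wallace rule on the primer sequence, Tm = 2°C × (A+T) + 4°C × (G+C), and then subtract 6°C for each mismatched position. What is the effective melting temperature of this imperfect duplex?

44°C

Primer base counts: A=1, T=6, G=9, C=6 → A+T=7, G+C=15
Perfect-match Tm = 2(7) + 4(15) = 14 + 60 = 74°C
Mismatches (positions where the bases are not complementary): 5 (at positions 5, 7, 8, 9, 14)
Effective Tm = 74 − 5×6 = 74 − 30 = 44°C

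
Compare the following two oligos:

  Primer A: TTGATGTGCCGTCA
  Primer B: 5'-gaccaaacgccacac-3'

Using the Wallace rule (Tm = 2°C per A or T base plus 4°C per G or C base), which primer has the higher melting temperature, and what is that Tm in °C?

Primer A: A+T=7, G+C=7 → Tm = 2(7)+4(7) = 42°C
Primer B: A+T=6, G+C=9 → Tm = 2(6)+4(9) = 48°C
42°C vs 48°C → primer B is higher.

Primer B, 48°C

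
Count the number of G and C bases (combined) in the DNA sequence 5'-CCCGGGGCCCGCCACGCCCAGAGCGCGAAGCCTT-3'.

Counting bases: G=11, T=2, A=5, C=16
G+C = 11 + 16 = 27

27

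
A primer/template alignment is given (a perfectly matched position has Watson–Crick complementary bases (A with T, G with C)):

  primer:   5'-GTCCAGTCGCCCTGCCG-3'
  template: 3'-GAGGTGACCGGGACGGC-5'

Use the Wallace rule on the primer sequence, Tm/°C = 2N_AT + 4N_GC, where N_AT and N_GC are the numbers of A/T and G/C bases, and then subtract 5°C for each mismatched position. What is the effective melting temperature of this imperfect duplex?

45°C

Primer base counts: A=1, T=3, G=5, C=8 → A+T=4, G+C=13
Perfect-match Tm = 2(4) + 4(13) = 8 + 52 = 60°C
Mismatches (positions where the bases are not complementary): 3 (at positions 1, 6, 8)
Effective Tm = 60 − 3×5 = 60 − 15 = 45°C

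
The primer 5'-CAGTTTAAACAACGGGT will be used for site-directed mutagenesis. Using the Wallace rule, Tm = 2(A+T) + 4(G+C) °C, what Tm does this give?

48°C

Base counts: A=6, C=3, G=4, T=4
AT pairs contribute 10, GC pairs contribute 7.
Tm = 2(10) + 4(7) = 20 + 28 = 48°C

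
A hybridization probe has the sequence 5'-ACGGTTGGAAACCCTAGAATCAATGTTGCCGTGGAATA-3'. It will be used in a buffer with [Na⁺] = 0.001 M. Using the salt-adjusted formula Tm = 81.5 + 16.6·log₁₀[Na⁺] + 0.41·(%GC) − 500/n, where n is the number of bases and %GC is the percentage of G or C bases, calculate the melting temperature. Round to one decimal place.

36.9°C

Length n = 38. Counting bases: G=10, T=9, A=12, C=7
G+C = 17, so %GC = 17/38 × 100 = 44.737%
Salt term: 16.6 × (-3) = -49.8
GC term: 0.41 × 44.737 = 18.342; length term: −500/38 = −13.158
Tm = 81.5 + (-49.8) + 18.342 − 13.158 = 36.884 → 36.9°C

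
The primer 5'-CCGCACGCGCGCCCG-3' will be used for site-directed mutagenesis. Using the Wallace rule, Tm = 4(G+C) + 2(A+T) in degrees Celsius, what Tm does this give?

Counting bases: T=0, A=1, G=5, C=9
AT pairs contribute 1, GC pairs contribute 14.
Tm = 2×1 + 4×14 = 58°C

58°C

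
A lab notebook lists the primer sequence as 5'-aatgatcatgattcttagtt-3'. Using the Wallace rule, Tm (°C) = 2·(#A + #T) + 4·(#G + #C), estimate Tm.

Base counts: G=3, C=2, A=6, T=9
AT pairs contribute 15, GC pairs contribute 5.
Tm = 4·5 + 2·15 = 20 + 30 = 50°C

50°C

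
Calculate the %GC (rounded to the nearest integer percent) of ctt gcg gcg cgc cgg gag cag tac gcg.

Counting bases: C=9, T=3, A=3, G=12
G+C = 12 + 9 = 21 out of 27 bases
%GC = 21/27 × 100 = 77.78% ≈ 78%

78%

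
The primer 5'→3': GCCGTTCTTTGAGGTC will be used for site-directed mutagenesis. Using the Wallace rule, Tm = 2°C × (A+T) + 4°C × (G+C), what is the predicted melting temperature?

50°C

G=5, T=6, C=4, A=1
So N_AT = 7 and N_GC = 9.
Tm = 2(7) + 4(9) = 14 + 36 = 50°C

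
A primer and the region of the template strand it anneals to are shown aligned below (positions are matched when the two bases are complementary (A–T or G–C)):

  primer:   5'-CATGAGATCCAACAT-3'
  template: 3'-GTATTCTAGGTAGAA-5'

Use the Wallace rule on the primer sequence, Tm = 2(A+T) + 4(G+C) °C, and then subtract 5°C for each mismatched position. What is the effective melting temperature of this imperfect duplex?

27°C

Primer base counts: A=6, T=3, G=2, C=4 → A+T=9, G+C=6
Perfect-match Tm = 2(9) + 4(6) = 18 + 24 = 42°C
Mismatches (positions where the bases are not complementary): 3 (at positions 4, 12, 14)
Effective Tm = 42 − 3×5 = 42 − 15 = 27°C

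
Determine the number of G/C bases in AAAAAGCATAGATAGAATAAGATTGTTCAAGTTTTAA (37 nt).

Scanning the sequence gives A=18, G=6, C=2, T=11.
G+C = 6 + 2 = 8

8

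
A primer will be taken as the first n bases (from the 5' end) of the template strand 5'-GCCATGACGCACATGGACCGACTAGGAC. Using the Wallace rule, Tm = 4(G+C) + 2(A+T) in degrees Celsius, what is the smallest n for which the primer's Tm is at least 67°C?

First 20 bases: GCCATGACGCACATGGACCG → Tm = 66°C (< 67°C)
First 21 bases: GCCATGACGCACATGGACCGA → Tm = 68°C (≥ 67°C)
Each additional base adds 2°C (A/T) or 4°C (G/C), so Tm is non-decreasing in n; n = 21 is the first length to reach 67°C.

n = 21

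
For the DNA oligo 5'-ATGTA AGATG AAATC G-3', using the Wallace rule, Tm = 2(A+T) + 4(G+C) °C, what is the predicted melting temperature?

42°C

C=1, G=4, A=7, T=4
AT pairs contribute 11, GC pairs contribute 5.
Tm = 2×11 + 4×5 = 42°C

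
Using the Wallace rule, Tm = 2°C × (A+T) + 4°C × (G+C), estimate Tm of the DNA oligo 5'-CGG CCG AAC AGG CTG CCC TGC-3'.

74°C

Base counts: A=3, T=2, C=9, G=7
So N_AT = 5 and N_GC = 16.
Tm = 2(5) + 4(16) = 10 + 64 = 74°C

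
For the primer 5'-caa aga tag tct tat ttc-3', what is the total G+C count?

Base counts: C=3, A=6, G=2, T=7
Total G or C: 2 + 3 = 5

5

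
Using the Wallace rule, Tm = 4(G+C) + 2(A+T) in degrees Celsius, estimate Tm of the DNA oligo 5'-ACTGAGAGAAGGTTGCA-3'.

Scanning the sequence gives T=3, C=2, A=6, G=6.
So N_AT = 9 and N_GC = 8.
Tm = 2(9) + 4(8) = 18 + 32 = 50°C

50°C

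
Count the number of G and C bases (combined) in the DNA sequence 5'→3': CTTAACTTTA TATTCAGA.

4

Scanning the sequence gives G=1, A=6, C=3, T=8.
G+C = 1 + 3 = 4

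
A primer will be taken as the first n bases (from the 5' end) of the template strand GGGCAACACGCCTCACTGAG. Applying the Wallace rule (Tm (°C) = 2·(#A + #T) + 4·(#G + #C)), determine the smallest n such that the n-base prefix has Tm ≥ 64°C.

First 19 bases: GGGCAACACGCCTCACTGA → Tm = 62°C (< 64°C)
First 20 bases: GGGCAACACGCCTCACTGAG → Tm = 66°C (≥ 64°C)
Each additional base adds 2°C (A/T) or 4°C (G/C), so Tm is non-decreasing in n; n = 20 is the first length to reach 64°C.

n = 20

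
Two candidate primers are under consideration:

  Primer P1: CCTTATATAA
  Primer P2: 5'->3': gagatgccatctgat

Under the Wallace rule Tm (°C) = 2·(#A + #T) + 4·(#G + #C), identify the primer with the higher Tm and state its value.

Primer P1: A+T=8, G+C=2 → Tm = 2(8)+4(2) = 24°C
Primer P2: A+T=8, G+C=7 → Tm = 2(8)+4(7) = 44°C
24°C vs 44°C → primer P2 is higher.

Primer P2, 44°C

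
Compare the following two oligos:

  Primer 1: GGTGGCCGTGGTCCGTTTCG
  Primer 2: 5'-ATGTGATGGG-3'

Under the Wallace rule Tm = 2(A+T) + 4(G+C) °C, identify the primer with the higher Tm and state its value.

Primer 1, 68°C

Primer 1: A+T=6, G+C=14 → Tm = 2(6)+4(14) = 68°C
Primer 2: A+T=5, G+C=5 → Tm = 2(5)+4(5) = 30°C
68°C vs 30°C → primer 1 is higher.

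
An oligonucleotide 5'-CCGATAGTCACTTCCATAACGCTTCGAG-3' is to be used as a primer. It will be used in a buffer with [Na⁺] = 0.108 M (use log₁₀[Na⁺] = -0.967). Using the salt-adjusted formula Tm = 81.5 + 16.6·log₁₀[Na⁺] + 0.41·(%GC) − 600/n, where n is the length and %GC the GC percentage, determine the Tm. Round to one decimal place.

Length n = 28. Base counts: A=7, G=5, T=7, C=9
G+C = 14, so %GC = 14/28 × 100 = 50%
Salt term: 16.6 × (-0.967) = -16.052
GC term: 0.41 × 50 = 20.5; length term: −600/28 = −21.429
Tm = 81.5 + (-16.052) + 20.5 − 21.429 = 64.519 → 64.5°C

64.5°C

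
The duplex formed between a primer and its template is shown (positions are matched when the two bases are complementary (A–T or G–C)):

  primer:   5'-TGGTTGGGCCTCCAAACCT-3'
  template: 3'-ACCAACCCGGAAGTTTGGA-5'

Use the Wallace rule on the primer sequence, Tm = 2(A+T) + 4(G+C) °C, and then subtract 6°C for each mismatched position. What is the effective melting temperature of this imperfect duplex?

54°C

Primer base counts: A=3, T=5, G=5, C=6 → A+T=8, G+C=11
Perfect-match Tm = 2(8) + 4(11) = 16 + 44 = 60°C
Mismatches (positions where the bases are not complementary): 1 (at position 12)
Effective Tm = 60 − 1×6 = 60 − 6 = 54°C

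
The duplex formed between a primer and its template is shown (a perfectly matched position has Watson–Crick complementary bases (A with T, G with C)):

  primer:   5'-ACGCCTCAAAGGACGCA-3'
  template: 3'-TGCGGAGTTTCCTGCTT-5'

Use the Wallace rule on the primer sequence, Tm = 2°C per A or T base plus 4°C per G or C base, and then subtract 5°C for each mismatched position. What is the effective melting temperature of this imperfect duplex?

Primer base counts: A=6, T=1, G=4, C=6 → A+T=7, G+C=10
Perfect-match Tm = 2(7) + 4(10) = 14 + 40 = 54°C
Mismatches (positions where the bases are not complementary): 1 (at position 16)
Effective Tm = 54 − 1×5 = 54 − 5 = 49°C

49°C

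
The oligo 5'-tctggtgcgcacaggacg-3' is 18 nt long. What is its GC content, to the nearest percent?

Base counts: C=5, T=3, A=3, G=7
G+C = 7 + 5 = 12 out of 18 bases
%GC = 12/18 × 100 = 66.67% ≈ 67%

67%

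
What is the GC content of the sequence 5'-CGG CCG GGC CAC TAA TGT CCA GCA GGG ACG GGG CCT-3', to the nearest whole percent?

72%

Counting bases: C=12, A=6, G=14, T=4
G+C = 14 + 12 = 26 out of 36 bases
%GC = 26/36 × 100 = 72.22% ≈ 72%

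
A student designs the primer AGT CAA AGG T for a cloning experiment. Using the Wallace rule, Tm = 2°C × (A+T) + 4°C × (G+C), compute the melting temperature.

Scanning the sequence gives A=4, G=3, C=1, T=2.
A+T = 6, G+C = 4
Tm = 2(6) + 4(4) = 12 + 16 = 28°C

28°C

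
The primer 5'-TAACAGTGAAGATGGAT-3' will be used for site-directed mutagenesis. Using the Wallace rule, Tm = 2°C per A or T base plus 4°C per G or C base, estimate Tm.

Base counts: T=4, G=5, A=7, C=1
AT pairs contribute 11, GC pairs contribute 6.
Tm = 2(11) + 4(6) = 22 + 24 = 46°C

46°C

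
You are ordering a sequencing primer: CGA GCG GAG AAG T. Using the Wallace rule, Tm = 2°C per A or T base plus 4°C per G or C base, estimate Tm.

42°C

T=1, A=4, C=2, G=6
So N_AT = 5 and N_GC = 8.
Tm = 2×5 + 4×8 = 42°C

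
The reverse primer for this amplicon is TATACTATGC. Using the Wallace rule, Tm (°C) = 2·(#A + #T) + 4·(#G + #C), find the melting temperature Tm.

Base counts: A=3, C=2, T=4, G=1
A+T = 7, G+C = 3
Tm = 4·3 + 2·7 = 12 + 14 = 26°C

26°C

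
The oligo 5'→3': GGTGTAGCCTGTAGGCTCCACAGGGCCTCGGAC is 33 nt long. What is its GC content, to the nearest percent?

Base counts: A=5, G=12, C=10, T=6
G+C = 12 + 10 = 22 out of 33 bases
%GC = 22/33 × 100 = 66.67% ≈ 67%

67%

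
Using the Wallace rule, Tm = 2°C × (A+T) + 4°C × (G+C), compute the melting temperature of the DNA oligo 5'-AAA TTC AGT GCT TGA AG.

Base counts: T=5, C=2, A=6, G=4
A+T = 11, G+C = 6
Tm = 2(11) + 4(6) = 22 + 24 = 46°C

46°C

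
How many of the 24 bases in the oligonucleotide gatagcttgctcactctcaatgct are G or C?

A=5, T=8, G=4, C=7
G+C = 4 + 7 = 11

11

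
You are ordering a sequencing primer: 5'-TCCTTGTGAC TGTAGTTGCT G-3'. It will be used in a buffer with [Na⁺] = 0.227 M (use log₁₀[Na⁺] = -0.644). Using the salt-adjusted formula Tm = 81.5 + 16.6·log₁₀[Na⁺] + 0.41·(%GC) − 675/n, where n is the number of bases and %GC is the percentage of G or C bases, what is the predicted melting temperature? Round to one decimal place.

58.2°C

Length n = 21. C=4, A=2, G=6, T=9
G+C = 10, so %GC = 10/21 × 100 = 47.619%
Salt term: 16.6 × (-0.644) = -10.69
GC term: 0.41 × 47.619 = 19.524; length term: −675/21 = −32.143
Tm = 81.5 + (-10.69) + 19.524 − 32.143 = 58.191 → 58.2°C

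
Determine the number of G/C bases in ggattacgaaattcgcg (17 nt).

8

T=4, A=5, G=5, C=3
Total G or C: 5 + 3 = 8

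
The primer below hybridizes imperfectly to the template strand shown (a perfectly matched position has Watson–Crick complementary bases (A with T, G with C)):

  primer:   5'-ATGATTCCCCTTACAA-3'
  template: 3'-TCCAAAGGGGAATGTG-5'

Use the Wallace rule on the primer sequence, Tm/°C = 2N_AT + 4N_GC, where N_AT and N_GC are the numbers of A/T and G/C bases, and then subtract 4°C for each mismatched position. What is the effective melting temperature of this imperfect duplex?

Primer base counts: A=5, T=5, G=1, C=5 → A+T=10, G+C=6
Perfect-match Tm = 2(10) + 4(6) = 20 + 24 = 44°C
Mismatches (positions where the bases are not complementary): 3 (at positions 2, 4, 16)
Effective Tm = 44 − 3×4 = 44 − 12 = 32°C

32°C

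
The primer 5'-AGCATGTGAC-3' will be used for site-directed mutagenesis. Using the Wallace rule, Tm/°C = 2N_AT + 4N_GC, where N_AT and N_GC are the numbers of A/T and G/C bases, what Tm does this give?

Counting bases: T=2, G=3, A=3, C=2
AT pairs contribute 5, GC pairs contribute 5.
Tm = 4·5 + 2·5 = 20 + 10 = 30°C

30°C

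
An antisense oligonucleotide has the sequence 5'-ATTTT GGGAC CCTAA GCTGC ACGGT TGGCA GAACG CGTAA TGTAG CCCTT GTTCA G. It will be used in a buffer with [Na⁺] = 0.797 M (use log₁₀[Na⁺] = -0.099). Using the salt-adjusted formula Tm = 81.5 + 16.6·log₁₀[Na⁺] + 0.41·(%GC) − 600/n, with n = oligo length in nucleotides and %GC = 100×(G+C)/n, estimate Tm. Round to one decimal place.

Length n = 56. Base counts: A=12, C=13, T=15, G=16
G+C = 29, so %GC = 29/56 × 100 = 51.786%
Salt term: 16.6 × (-0.099) = -1.643
GC term: 0.41 × 51.786 = 21.232; length term: −600/56 = −10.714
Tm = 81.5 + (-1.643) + 21.232 − 10.714 = 90.375 → 90.4°C

90.4°C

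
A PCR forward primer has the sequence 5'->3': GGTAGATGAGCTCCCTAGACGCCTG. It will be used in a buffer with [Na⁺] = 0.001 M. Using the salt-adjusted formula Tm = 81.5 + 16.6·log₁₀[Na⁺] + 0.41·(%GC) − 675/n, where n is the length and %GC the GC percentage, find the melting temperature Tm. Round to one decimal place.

Length n = 25. Counting bases: C=7, G=8, T=5, A=5
G+C = 15, so %GC = 15/25 × 100 = 60%
Salt term: 16.6 × (-3) = -49.8
GC term: 0.41 × 60 = 24.6; length term: −675/25 = −27
Tm = 81.5 + (-49.8) + 24.6 − 27 = 29.3 → 29.3°C

29.3°C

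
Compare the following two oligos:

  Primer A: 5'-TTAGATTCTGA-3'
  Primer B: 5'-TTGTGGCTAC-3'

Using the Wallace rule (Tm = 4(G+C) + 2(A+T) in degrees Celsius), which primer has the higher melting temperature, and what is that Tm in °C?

Primer A: A+T=8, G+C=3 → Tm = 2(8)+4(3) = 28°C
Primer B: A+T=5, G+C=5 → Tm = 2(5)+4(5) = 30°C
28°C vs 30°C → primer B is higher.

Primer B, 30°C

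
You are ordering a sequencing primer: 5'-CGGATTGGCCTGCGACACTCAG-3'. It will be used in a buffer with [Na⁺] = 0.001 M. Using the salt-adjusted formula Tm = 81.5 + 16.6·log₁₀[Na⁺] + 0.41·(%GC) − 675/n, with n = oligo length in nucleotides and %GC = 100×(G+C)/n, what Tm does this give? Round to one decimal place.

Length n = 22. Counting bases: G=7, T=4, C=7, A=4
G+C = 14, so %GC = 14/22 × 100 = 63.636%
Salt term: 16.6 × (-3) = -49.8
GC term: 0.41 × 63.636 = 26.091; length term: −675/22 = −30.682
Tm = 81.5 + (-49.8) + 26.091 − 30.682 = 27.109 → 27.1°C

27.1°C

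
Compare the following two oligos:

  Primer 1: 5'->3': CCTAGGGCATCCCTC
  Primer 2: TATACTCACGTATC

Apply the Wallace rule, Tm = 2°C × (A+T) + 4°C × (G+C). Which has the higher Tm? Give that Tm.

Primer 1: A+T=5, G+C=10 → Tm = 2(5)+4(10) = 50°C
Primer 2: A+T=9, G+C=5 → Tm = 2(9)+4(5) = 38°C
50°C vs 38°C → primer 1 is higher.

Primer 1, 50°C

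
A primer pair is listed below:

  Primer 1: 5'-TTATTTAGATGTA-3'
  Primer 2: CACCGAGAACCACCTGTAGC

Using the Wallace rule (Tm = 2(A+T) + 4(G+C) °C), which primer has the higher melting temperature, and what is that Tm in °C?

Primer 2, 64°C

Primer 1: A+T=11, G+C=2 → Tm = 2(11)+4(2) = 30°C
Primer 2: A+T=8, G+C=12 → Tm = 2(8)+4(12) = 64°C
30°C vs 64°C → primer 2 is higher.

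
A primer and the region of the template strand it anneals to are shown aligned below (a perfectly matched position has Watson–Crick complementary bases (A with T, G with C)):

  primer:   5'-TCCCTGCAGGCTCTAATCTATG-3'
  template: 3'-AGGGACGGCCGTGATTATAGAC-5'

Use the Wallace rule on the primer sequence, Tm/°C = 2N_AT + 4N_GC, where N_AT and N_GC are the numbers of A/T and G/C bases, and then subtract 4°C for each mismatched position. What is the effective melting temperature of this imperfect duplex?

50°C

Primer base counts: A=4, T=7, G=4, C=7 → A+T=11, G+C=11
Perfect-match Tm = 2(11) + 4(11) = 22 + 44 = 66°C
Mismatches (positions where the bases are not complementary): 4 (at positions 8, 12, 18, 20)
Effective Tm = 66 − 4×4 = 66 − 16 = 50°C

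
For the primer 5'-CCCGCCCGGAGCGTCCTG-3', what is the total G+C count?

Scanning the sequence gives T=2, G=6, A=1, C=9.
Total G or C: 6 + 9 = 15

15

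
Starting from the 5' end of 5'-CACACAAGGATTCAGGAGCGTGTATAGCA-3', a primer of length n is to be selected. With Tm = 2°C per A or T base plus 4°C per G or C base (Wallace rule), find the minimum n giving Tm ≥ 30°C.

First 9 bases: CACACAAGG → Tm = 28°C (< 30°C)
First 10 bases: CACACAAGGA → Tm = 30°C (≥ 30°C)
Since every base adds ≥2°C, Tm only increases with n, so the threshold is first crossed at n = 10.

n = 10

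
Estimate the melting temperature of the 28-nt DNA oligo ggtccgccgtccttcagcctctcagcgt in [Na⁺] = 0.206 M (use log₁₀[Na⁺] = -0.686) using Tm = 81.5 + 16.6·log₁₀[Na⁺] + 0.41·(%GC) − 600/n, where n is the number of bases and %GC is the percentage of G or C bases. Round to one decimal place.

Length n = 28. Base counts: G=7, A=2, C=12, T=7
G+C = 19, so %GC = 19/28 × 100 = 67.857%
Salt term: 16.6 × (-0.686) = -11.388
GC term: 0.41 × 67.857 = 27.821; length term: −600/28 = −21.429
Tm = 81.5 + (-11.388) + 27.821 − 21.429 = 76.504 → 76.5°C

76.5°C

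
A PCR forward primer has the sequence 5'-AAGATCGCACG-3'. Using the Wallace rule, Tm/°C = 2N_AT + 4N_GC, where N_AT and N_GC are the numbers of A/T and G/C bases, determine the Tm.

34°C

Scanning the sequence gives G=3, C=3, A=4, T=1.
So N_AT = 5 and N_GC = 6.
Tm = 2×5 + 4×6 = 34°C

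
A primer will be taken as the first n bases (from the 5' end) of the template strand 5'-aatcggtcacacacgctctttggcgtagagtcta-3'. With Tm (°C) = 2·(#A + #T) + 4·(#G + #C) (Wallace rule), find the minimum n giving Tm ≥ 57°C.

First 18 bases: AATCGGTCACACACGCTC → Tm = 56°C (< 57°C)
First 19 bases: AATCGGTCACACACGCTCT → Tm = 58°C (≥ 57°C)
Each additional base adds 2°C (A/T) or 4°C (G/C), so Tm is non-decreasing in n; n = 19 is the first length to reach 57°C.

n = 19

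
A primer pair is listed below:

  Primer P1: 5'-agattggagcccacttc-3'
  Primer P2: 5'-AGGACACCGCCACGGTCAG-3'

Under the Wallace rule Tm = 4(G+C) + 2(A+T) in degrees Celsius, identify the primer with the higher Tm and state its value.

Primer P2, 64°C

Primer P1: A+T=8, G+C=9 → Tm = 2(8)+4(9) = 52°C
Primer P2: A+T=6, G+C=13 → Tm = 2(6)+4(13) = 64°C
52°C vs 64°C → primer P2 is higher.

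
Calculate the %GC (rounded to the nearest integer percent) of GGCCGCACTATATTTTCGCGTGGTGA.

Base counts: C=6, T=8, A=4, G=8
G+C = 8 + 6 = 14 out of 26 bases
%GC = 14/26 × 100 = 53.85% ≈ 54%

54%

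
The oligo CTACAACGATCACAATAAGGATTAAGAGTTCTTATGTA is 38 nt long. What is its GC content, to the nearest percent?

G=6, T=11, C=6, A=15
G+C = 6 + 6 = 12 out of 38 bases
%GC = 12/38 × 100 = 31.58% ≈ 32%

32%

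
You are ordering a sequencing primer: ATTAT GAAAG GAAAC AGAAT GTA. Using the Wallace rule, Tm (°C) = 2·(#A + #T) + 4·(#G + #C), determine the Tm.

T=5, C=1, A=12, G=5
A+T = 17, G+C = 6
Tm = 4·6 + 2·17 = 24 + 34 = 58°C

58°C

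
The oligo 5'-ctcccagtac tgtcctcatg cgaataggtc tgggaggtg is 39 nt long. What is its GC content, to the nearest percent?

56%

Counting bases: A=7, T=10, C=10, G=12
G+C = 12 + 10 = 22 out of 39 bases
%GC = 22/39 × 100 = 56.41% ≈ 56%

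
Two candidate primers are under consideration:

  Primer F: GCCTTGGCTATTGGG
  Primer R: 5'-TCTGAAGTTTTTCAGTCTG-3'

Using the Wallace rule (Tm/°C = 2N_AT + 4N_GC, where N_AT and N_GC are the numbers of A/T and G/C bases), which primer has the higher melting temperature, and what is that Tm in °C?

Primer F: A+T=6, G+C=9 → Tm = 2(6)+4(9) = 48°C
Primer R: A+T=12, G+C=7 → Tm = 2(12)+4(7) = 52°C
48°C vs 52°C → primer R is higher.

Primer R, 52°C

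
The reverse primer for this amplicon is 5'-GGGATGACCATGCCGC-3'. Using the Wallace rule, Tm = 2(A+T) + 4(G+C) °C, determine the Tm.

54°C

Scanning the sequence gives A=3, T=2, C=5, G=6.
So N_AT = 5 and N_GC = 11.
Tm = 2×5 + 4×11 = 54°C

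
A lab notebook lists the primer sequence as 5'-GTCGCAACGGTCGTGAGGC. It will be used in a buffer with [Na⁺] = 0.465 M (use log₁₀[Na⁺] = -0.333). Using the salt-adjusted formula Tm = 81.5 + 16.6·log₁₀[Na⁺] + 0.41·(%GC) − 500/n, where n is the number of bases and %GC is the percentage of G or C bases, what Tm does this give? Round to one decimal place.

Length n = 19. Counting bases: G=8, C=5, T=3, A=3
G+C = 13, so %GC = 13/19 × 100 = 68.421%
Salt term: 16.6 × (-0.333) = -5.528
GC term: 0.41 × 68.421 = 28.053; length term: −500/19 = −26.316
Tm = 81.5 + (-5.528) + 28.053 − 26.316 = 77.709 → 77.7°C

77.7°C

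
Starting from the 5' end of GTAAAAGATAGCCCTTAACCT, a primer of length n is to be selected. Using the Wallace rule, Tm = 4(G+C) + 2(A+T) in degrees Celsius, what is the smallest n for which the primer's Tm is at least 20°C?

n = 8

First 7 bases: GTAAAAG → Tm = 18°C (< 20°C)
First 8 bases: GTAAAAGA → Tm = 20°C (≥ 20°C)
Since every base adds ≥2°C, Tm only increases with n, so the threshold is first crossed at n = 8.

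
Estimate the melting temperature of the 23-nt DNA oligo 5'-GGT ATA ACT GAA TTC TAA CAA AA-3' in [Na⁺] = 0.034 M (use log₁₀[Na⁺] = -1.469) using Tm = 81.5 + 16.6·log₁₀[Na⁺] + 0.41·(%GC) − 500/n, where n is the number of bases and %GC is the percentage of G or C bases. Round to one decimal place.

Length n = 23. C=3, G=3, A=11, T=6
G+C = 6, so %GC = 6/23 × 100 = 26.087%
Salt term: 16.6 × (-1.469) = -24.385
GC term: 0.41 × 26.087 = 10.696; length term: −500/23 = −21.739
Tm = 81.5 + (-24.385) + 10.696 − 21.739 = 46.072 → 46.1°C

46.1°C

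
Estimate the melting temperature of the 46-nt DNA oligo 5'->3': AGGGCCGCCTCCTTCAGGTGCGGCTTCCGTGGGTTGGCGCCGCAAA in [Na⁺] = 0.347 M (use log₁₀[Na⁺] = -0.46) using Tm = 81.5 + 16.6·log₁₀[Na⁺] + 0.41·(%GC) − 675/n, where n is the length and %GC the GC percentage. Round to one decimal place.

87.7°C

Length n = 46. Scanning the sequence gives G=17, A=5, T=9, C=15.
G+C = 32, so %GC = 32/46 × 100 = 69.565%
Salt term: 16.6 × (-0.46) = -7.636
GC term: 0.41 × 69.565 = 28.522; length term: −675/46 = −14.674
Tm = 81.5 + (-7.636) + 28.522 − 14.674 = 87.712 → 87.7°C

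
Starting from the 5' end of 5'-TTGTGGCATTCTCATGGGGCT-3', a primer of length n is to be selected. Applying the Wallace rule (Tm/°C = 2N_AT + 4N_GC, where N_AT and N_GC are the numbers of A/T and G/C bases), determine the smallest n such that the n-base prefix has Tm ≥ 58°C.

n = 19

First 18 bases: TTGTGGCATTCTCATGGG → Tm = 54°C (< 58°C)
First 19 bases: TTGTGGCATTCTCATGGGG → Tm = 58°C (≥ 58°C)
Since every base adds ≥2°C, Tm only increases with n, so the threshold is first crossed at n = 19.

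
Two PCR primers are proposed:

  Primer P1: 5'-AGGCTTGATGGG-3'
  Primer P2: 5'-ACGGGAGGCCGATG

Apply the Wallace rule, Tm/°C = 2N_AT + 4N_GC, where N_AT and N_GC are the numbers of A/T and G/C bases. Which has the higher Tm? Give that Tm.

Primer P1: A+T=5, G+C=7 → Tm = 2(5)+4(7) = 38°C
Primer P2: A+T=4, G+C=10 → Tm = 2(4)+4(10) = 48°C
38°C vs 48°C → primer P2 is higher.

Primer P2, 48°C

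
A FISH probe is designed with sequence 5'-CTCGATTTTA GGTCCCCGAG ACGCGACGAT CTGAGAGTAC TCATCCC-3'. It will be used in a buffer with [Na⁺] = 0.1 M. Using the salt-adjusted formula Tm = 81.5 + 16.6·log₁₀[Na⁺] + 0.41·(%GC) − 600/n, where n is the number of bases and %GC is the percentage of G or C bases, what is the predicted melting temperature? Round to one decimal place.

74.8°C

Length n = 47. Counting bases: T=11, C=15, A=10, G=11
G+C = 26, so %GC = 26/47 × 100 = 55.319%
Salt term: 16.6 × (-1) = -16.6
GC term: 0.41 × 55.319 = 22.681; length term: −600/47 = −12.766
Tm = 81.5 + (-16.6) + 22.681 − 12.766 = 74.815 → 74.8°C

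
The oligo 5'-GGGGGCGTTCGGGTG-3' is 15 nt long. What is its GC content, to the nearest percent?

80%

Base counts: G=10, C=2, A=0, T=3
G+C = 10 + 2 = 12 out of 15 bases
%GC = 12/15 × 100 = 80% ≈ 80%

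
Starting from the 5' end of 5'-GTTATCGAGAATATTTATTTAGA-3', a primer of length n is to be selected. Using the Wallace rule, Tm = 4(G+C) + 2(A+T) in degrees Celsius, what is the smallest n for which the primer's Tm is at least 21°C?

First 7 bases: GTTATCG → Tm = 20°C (< 21°C)
First 8 bases: GTTATCGA → Tm = 22°C (≥ 21°C)
Since every base adds ≥2°C, Tm only increases with n, so the threshold is first crossed at n = 8.

n = 8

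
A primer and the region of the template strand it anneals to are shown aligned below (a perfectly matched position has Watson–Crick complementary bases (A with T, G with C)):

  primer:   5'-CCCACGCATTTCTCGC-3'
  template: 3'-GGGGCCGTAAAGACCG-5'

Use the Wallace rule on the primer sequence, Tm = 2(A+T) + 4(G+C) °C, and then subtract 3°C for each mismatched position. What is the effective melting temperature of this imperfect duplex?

43°C

Primer base counts: A=2, T=4, G=2, C=8 → A+T=6, G+C=10
Perfect-match Tm = 2(6) + 4(10) = 12 + 40 = 52°C
Mismatches (positions where the bases are not complementary): 3 (at positions 4, 5, 14)
Effective Tm = 52 − 3×3 = 52 − 9 = 43°C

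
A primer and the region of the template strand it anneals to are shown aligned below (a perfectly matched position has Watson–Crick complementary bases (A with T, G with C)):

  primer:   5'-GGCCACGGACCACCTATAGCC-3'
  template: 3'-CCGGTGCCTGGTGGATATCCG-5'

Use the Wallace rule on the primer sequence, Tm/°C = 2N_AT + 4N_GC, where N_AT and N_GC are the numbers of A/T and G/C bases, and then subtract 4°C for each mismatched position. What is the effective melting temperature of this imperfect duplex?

Primer base counts: A=5, T=2, G=5, C=9 → A+T=7, G+C=14
Perfect-match Tm = 2(7) + 4(14) = 14 + 56 = 70°C
Mismatches (positions where the bases are not complementary): 1 (at position 20)
Effective Tm = 70 − 1×4 = 70 − 4 = 66°C

66°C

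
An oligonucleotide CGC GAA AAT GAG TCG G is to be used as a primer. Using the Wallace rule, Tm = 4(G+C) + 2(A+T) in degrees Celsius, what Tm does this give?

50°C

Scanning the sequence gives A=5, T=2, C=3, G=6.
A+T = 7, G+C = 9
Tm = 2(7) + 4(9) = 14 + 36 = 50°C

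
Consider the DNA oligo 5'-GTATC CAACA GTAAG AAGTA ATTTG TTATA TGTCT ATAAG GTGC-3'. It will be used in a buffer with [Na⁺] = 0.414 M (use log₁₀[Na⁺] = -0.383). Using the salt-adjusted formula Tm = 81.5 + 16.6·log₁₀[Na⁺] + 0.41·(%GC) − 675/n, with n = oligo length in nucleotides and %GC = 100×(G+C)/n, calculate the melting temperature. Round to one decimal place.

Length n = 44. C=5, G=9, T=15, A=15
G+C = 14, so %GC = 14/44 × 100 = 31.818%
Salt term: 16.6 × (-0.383) = -6.358
GC term: 0.41 × 31.818 = 13.045; length term: −675/44 = −15.341
Tm = 81.5 + (-6.358) + 13.045 − 15.341 = 72.846 → 72.8°C

72.8°C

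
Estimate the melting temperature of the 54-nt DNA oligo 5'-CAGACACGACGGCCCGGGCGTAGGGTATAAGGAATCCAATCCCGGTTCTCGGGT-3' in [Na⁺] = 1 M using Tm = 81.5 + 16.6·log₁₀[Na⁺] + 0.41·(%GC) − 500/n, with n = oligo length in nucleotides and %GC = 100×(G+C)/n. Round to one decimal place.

Length n = 54. Counting bases: C=15, A=12, T=9, G=18
G+C = 33, so %GC = 33/54 × 100 = 61.111%
Salt term: 16.6 × (0) = 0
GC term: 0.41 × 61.111 = 25.056; length term: −500/54 = −9.259
Tm = 81.5 + (0) + 25.056 − 9.259 = 97.297 → 97.3°C

97.3°C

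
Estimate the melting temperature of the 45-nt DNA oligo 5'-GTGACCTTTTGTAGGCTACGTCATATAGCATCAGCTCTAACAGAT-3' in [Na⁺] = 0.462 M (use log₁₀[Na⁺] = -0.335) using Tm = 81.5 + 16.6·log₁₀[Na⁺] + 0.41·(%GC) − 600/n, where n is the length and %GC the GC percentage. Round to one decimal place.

Length n = 45. Counting bases: A=12, C=10, T=14, G=9
G+C = 19, so %GC = 19/45 × 100 = 42.222%
Salt term: 16.6 × (-0.335) = -5.561
GC term: 0.41 × 42.222 = 17.311; length term: −600/45 = −13.333
Tm = 81.5 + (-5.561) + 17.311 − 13.333 = 79.917 → 79.9°C

79.9°C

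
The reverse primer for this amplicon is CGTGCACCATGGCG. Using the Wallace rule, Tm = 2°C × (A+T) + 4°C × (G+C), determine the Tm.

Scanning the sequence gives T=2, A=2, G=5, C=5.
So N_AT = 4 and N_GC = 10.
Tm = 2×4 + 4×10 = 48°C

48°C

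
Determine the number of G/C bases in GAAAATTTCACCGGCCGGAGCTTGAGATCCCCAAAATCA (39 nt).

19

Scanning the sequence gives A=13, T=7, C=11, G=8.
Total G or C: 8 + 11 = 19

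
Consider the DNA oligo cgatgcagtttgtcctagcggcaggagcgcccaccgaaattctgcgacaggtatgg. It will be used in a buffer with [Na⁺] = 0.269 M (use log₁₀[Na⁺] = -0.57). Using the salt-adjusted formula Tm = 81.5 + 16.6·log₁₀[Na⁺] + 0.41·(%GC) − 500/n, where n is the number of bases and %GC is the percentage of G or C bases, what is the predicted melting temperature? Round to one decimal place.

87.3°C

Length n = 56. Counting bases: T=11, C=15, A=12, G=18
G+C = 33, so %GC = 33/56 × 100 = 58.929%
Salt term: 16.6 × (-0.57) = -9.462
GC term: 0.41 × 58.929 = 24.161; length term: −500/56 = −8.929
Tm = 81.5 + (-9.462) + 24.161 − 8.929 = 87.27 → 87.3°C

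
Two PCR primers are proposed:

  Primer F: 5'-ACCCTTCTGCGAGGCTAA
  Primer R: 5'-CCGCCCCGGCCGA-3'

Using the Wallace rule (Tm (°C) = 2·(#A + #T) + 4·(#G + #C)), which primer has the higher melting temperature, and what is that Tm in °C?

Primer F: A+T=8, G+C=10 → Tm = 2(8)+4(10) = 56°C
Primer R: A+T=1, G+C=12 → Tm = 2(1)+4(12) = 50°C
56°C vs 50°C → primer F is higher.

Primer F, 56°C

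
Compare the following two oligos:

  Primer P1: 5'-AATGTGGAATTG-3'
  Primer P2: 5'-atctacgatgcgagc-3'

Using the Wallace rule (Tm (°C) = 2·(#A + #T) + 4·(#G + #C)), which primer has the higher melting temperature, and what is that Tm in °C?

Primer P2, 46°C

Primer P1: A+T=8, G+C=4 → Tm = 2(8)+4(4) = 32°C
Primer P2: A+T=7, G+C=8 → Tm = 2(7)+4(8) = 46°C
32°C vs 46°C → primer P2 is higher.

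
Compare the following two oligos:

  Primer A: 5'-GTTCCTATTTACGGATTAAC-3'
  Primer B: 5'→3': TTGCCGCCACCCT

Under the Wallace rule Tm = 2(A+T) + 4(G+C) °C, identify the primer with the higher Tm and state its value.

Primer A, 54°C

Primer A: A+T=13, G+C=7 → Tm = 2(13)+4(7) = 54°C
Primer B: A+T=4, G+C=9 → Tm = 2(4)+4(9) = 44°C
54°C vs 44°C → primer A is higher.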